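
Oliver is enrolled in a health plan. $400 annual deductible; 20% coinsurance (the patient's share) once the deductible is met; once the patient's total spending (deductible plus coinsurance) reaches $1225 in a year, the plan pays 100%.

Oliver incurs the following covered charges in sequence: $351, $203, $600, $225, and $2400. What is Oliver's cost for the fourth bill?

$45

Claim 1 — $351: all of it applies to the deductible. Patient pays $351; OOP now $351.
Claim 2 — $203: $49 finishes the deductible; $154 goes to coinsurance; patient's 20% is $30.80. Patient pays $79.80; OOP now $430.80.
Claim 3 — $600: deductible met; 20% of $600 = $120. Cost to patient: $120. OOP to date $550.80.
Claim 4 — $225: 20% coinsurance on $225 = $45. Patient pays $45; OOP now $595.80.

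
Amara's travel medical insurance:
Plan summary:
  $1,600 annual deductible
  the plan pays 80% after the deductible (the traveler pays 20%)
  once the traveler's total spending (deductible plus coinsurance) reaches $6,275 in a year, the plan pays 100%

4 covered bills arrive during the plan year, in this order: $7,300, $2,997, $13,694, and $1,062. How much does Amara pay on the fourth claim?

$196.80

Claim 1 ($7,300): deductible takes $1,600, $5,700 remains; 20% of $5,700 = $1,140. Traveler owes $2,740 (running OOP $2,740).
Claim 2 ($2,997): deductible already satisfied, so traveler's share is 20% × $2,997 = $599.40. Traveler pays $599.40; OOP now $3,339.40.
Claim 3 ($13,694): deductible already satisfied, so traveler's share is 20% × $13,694 = $2,738.80. Cost to traveler: $2,738.80. OOP to date $6,078.20.
Claim 4 ($1,062): deductible met; 20% of $1,062 = $212.40. OOP would hit $6,290.60 > $6,275, so the cap limits the traveler to $6,275 − $6,078.20 = $196.80.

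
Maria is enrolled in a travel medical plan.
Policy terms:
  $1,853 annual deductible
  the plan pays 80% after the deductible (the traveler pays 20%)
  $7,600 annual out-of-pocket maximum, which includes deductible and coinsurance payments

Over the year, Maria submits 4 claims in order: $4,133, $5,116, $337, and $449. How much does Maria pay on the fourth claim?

Claim 1 ($4,133): $1,853 finishes the deductible; $2,280 goes to coinsurance; 20% of $2,280 = $456. Traveler owes $2,309 (running OOP $2,309).
Claim 2 ($5,116): 20% coinsurance on $5,116 = $1,023.20. Cost to traveler: $1,023.20. OOP to date $3,332.20.
Claim 3 ($337): deductible met; 20% of $337 = $67.40. Traveler pays $67.40; OOP now $3,399.60.
Claim 4 ($449): deductible already satisfied, so traveler's share is 20% × $449 = $89.80. Cost to traveler: $89.80. OOP to date $3,489.40.

$89.80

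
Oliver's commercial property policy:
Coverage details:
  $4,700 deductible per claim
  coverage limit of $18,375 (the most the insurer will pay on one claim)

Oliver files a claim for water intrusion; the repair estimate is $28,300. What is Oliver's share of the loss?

After the deductible, $28,300 − $4,700 = $23,600 remains.
The $18,375 per-incident cap binds; insurer pays $18,375.
The business bears the rest of the original loss: $28,300 − $18,375 = $9,925.

$9,925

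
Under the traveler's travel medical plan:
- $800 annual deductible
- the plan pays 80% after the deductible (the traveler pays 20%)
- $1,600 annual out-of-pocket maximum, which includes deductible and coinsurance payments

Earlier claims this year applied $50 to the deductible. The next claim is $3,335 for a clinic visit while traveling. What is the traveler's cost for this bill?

$1,267

Remaining deductible: $800 − $50 = $750.
The remaining $2,585 (= $3,335 − $750) moves to coinsurance.
Traveler's 20% share of $2,585 is $517.
So the traveler owes $750 + $517 = $1,267 before any cap.
Total out-of-pocket so far would be $50 + $1,267 = $1,317, below the $1,600 cap — no reduction.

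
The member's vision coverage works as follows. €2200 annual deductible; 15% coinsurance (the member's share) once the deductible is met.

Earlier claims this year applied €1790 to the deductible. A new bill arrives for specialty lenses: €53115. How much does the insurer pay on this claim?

€44799.25

Deductible still to meet: €2200 − €1790 = €410.
The remaining €52705 (= €53115 − €410) moves to coinsurance.
Member's 15% share of €52705 is €7905.75.
That puts the member's cost at €410 + €7905.75 = €8315.75.
Insurer pays the balance: €53115 − €8315.75 = €44799.25.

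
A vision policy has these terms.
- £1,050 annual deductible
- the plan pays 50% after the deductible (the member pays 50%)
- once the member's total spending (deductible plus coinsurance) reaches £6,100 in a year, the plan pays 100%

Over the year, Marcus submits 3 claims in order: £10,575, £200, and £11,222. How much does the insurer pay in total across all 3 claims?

£15,897

#1 (£10,575): £1,050 to deductible, leaving £9,525; member's 50% is £4,762.50. Member pays £5,812.50; OOP now £5,812.50. Plan pays £10,575 − £5,812.50 = £4,762.50.
#2 (£200): deductible met; 50% of £200 = £100. Member owes £100 (running OOP £5,912.50). Plan pays £200 − £100 = £100.
#3 (£11,222): deductible already satisfied, so member's share is 50% × £11,222 = £5,611. That would push OOP to £11,523.50, over the £6,100 cap, so member pays £6,100 − £5,912.50 = £187.50. Plan pays £11,222 − £187.50 = £11,034.50.
Insurer total = bills − member's total = £21,997 − £6,100 = £15,897.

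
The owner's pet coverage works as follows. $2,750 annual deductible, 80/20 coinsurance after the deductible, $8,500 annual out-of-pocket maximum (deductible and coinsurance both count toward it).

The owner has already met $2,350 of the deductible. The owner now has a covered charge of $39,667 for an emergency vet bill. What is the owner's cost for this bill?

$6,150

Deductible still to meet: $2,750 − $2,350 = $400.
That leaves $39,667 − $400 = $39,267 for coinsurance.
Coinsurance: $39,267 × 20% = $7,853.40.
Owner responsibility before any cap: $400 + $7,853.40 = $8,253.40.
Adding $8,253.40 to the $2,350 already spent would give $10,603.40, which exceeds the $8,500 cap; the owner pays just $8,500 − $2,350 = $6,150.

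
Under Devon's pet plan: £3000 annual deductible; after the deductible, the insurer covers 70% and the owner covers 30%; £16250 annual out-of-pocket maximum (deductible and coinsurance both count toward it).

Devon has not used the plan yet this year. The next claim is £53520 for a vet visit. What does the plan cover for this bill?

£37270

The full £3000 deductible is still open; £3000 of this bill applies to it.
The remaining £50520 (= £53520 − £3000) moves to coinsurance.
Coinsurance: £50520 × 30% = £15156.
That puts the owner's cost at £3000 + £15156 = £18156 before any cap.
Adding £18156 to the £0 already spent would give £18156, which exceeds the £16250 cap; the owner pays just £16250 − £0 = £16250.
Insurer pays the balance: £53520 − £16250 = £37270.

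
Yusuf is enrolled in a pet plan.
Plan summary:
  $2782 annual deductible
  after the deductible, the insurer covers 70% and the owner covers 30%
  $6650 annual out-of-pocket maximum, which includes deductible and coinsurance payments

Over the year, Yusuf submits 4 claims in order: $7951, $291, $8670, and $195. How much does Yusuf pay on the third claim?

$2230

Claim 1 — $7951: $2782 to deductible, leaving $5169; 30% of $5169 = $1550.70. Owner pays $4332.70; OOP now $4332.70.
Claim 2 — $291: 30% coinsurance on $291 = $87.30. Owner owes $87.30 (running OOP $4420).
Claim 3 — $8670: 30% coinsurance on $8670 = $2601. That would push OOP to $7021, over the $6650 cap, so owner pays $6650 − $4420 = $2230.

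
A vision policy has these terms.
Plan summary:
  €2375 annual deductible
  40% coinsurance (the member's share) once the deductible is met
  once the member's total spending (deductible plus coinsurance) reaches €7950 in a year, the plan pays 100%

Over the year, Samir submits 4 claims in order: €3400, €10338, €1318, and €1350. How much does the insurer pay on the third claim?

Claim 1 — €3400: deductible takes €2375, €1025 remains; member's 40% is €410. Cost to member: €2785. OOP to date €2785. Insurer: €3400 − €2785 = €615.
Claim 2 — €10338: deductible already satisfied, so member's share is 40% × €10338 = €4135.20. Member pays €4135.20; OOP now €6920.20. Insurer: €10338 − €4135.20 = €6202.80.
Claim 3 — €1318: 40% coinsurance on €1318 = €527.20. Cost to member: €527.20. OOP to date €7447.40. Plan pays €1318 − €527.20 = €790.80.

€790.80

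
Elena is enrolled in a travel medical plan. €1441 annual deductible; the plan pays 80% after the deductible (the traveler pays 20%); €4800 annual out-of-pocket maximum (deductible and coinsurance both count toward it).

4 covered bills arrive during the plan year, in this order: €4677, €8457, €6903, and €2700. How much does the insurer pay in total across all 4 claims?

€17937

Bill 1, €4677: €1441 finishes the deductible; €3236 goes to coinsurance; coinsurance €3236 × 20% = €647.20. Traveler pays €2088.20; OOP now €2088.20. Plan pays €4677 − €2088.20 = €2588.80.
Bill 2, €8457: deductible already satisfied, so traveler's share is 20% × €8457 = €1691.40. Traveler pays €1691.40; OOP now €3779.60. Plan pays €8457 − €1691.40 = €6765.60.
Bill 3, €6903: 20% coinsurance on €6903 = €1380.60. OOP would hit €5160.20 > €4800, so the cap limits the traveler to €4800 − €3779.60 = €1020.40. Plan pays €6903 − €1020.40 = €5882.60.
Bill 4, €2700: 20% coinsurance on €2700 = €540. Adding that to €4800 gives €5340, past the €4800 cap; traveler pays only €4800 − €4800 = €0. Plan pays €2700 − €0 = €2700.
Insurer total: €2588.80 + €6765.60 + €5882.60 + €2700 = €17937.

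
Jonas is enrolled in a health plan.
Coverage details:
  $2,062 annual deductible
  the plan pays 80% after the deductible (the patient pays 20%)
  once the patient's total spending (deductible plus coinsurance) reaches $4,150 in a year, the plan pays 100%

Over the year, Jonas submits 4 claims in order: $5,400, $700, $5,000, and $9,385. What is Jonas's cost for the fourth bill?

$280.40

#1 ($5,400): deductible takes $2,062, $3,338 remains; patient's 20% is $667.60. Cost to patient: $2,729.60. OOP to date $2,729.60.
#2 ($700): 20% coinsurance on $700 = $140. Cost to patient: $140. OOP to date $2,869.60.
#3 ($5,000): deductible already satisfied, so patient's share is 20% × $5,000 = $1,000. Patient owes $1,000 (running OOP $3,869.60).
#4 ($9,385): deductible already satisfied, so patient's share is 20% × $9,385 = $1,877. That would push OOP to $5,746.60, over the $4,150 cap, so patient pays $4,150 − $3,869.60 = $280.40.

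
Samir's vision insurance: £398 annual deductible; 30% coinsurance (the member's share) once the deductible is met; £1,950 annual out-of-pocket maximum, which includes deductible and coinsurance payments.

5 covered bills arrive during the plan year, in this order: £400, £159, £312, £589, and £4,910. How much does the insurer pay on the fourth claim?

Claim 1 (£400): £398 to deductible, leaving £2; 30% of £2 = £0.60. Cost to member: £398.60. OOP to date £398.60. Insurer: £400 − £398.60 = £1.40.
Claim 2 (£159): deductible already satisfied, so member's share is 30% × £159 = £47.70. Member owes £47.70 (running OOP £446.30). Insurer: £159 − £47.70 = £111.30.
Claim 3 (£312): deductible already satisfied, so member's share is 30% × £312 = £93.60. Member owes £93.60 (running OOP £539.90). Insurer: £312 − £93.60 = £218.40.
Claim 4 (£589): 30% coinsurance on £589 = £176.70. Member pays £176.70; OOP now £716.60. Insurer: £589 − £176.70 = £412.30.

£412.30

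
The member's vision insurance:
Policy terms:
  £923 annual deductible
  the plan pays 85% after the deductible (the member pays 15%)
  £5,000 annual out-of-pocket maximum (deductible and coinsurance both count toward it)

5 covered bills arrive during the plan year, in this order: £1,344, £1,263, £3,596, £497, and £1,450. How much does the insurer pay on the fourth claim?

#1 (£1,344): £923 to deductible, leaving £421; coinsurance £421 × 15% = £63.15. Cost to member: £986.15. OOP to date £986.15. Plan pays £1,344 − £986.15 = £357.85.
#2 (£1,263): deductible already satisfied, so member's share is 15% × £1,263 = £189.45. Cost to member: £189.45. OOP to date £1,175.60. Insurer: £1,263 − £189.45 = £1,073.55.
#3 (£3,596): deductible met; 15% of £3,596 = £539.40. Member owes £539.40 (running OOP £1,715). Insurer: £3,596 − £539.40 = £3,056.60.
#4 (£497): 15% coinsurance on £497 = £74.55. Member pays £74.55; OOP now £1,789.55. Insurer: £497 − £74.55 = £422.45.

£422.45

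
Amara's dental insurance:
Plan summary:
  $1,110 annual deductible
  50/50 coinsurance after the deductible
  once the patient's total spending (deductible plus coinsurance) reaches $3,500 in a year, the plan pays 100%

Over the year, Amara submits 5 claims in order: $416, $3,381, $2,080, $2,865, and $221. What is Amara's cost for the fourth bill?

$6.50

Bill 1, $416: entire amount goes to the deductible. Patient owes $416 (running OOP $416).
Bill 2, $3,381: deductible takes $694, $2,687 remains; 50% of $2,687 = $1,343.50. Patient pays $2,037.50; OOP now $2,453.50.
Bill 3, $2,080: 50% coinsurance on $2,080 = $1,040. Patient pays $1,040; OOP now $3,493.50.
Bill 4, $2,865: 50% coinsurance on $2,865 = $1,432.50. OOP would hit $4,926 > $3,500, so the cap limits the patient to $3,500 − $3,493.50 = $6.50.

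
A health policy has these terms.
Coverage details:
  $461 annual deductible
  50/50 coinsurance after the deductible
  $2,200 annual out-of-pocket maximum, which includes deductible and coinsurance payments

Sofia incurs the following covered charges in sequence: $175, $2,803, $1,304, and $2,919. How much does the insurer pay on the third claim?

Claim 1 — $175: entire amount goes to the deductible. Patient pays $175; OOP now $175. Insurer: $175 − $175 = $0.
Claim 2 — $2,803: $286 to deductible, leaving $2,517; coinsurance $2,517 × 50% = $1,258.50. Patient pays $1,544.50; OOP now $1,719.50. Insurer: $2,803 − $1,544.50 = $1,258.50.
Claim 3 — $1,304: deductible already satisfied, so patient's share is 50% × $1,304 = $652. Adding that to $1,719.50 gives $2,371.50, past the $2,200 cap; patient pays only $2,200 − $1,719.50 = $480.50. Insurer: $1,304 − $480.50 = $823.50.

$823.50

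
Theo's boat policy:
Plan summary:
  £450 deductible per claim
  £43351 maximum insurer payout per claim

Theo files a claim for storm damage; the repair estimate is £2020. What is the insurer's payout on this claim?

Less the £450 deductible: £2020 − £450 = £1570.
£1570 is within the £43351 limit, so the insurer pays £1570.

£1570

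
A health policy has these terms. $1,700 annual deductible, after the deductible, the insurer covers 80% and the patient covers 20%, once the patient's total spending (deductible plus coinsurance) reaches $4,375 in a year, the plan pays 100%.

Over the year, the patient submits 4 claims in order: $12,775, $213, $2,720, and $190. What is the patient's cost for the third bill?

$417.40

Claim 1 — $12,775: deductible takes $1,700, $11,075 remains; 20% of $11,075 = $2,215. Patient owes $3,915 (running OOP $3,915).
Claim 2 — $213: deductible already satisfied, so patient's share is 20% × $213 = $42.60. Patient pays $42.60; OOP now $3,957.60.
Claim 3 — $2,720: deductible met; 20% of $2,720 = $544. OOP would hit $4,501.60 > $4,375, so the cap limits the patient to $4,375 − $3,957.60 = $417.40.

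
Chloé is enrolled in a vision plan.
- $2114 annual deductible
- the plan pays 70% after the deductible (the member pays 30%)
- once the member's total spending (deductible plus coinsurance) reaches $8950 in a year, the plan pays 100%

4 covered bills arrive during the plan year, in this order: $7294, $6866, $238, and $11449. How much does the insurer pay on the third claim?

Bill 1, $7294: $2114 finishes the deductible; $5180 goes to coinsurance; 30% of $5180 = $1554. Cost to member: $3668. OOP to date $3668. Plan pays $7294 − $3668 = $3626.
Bill 2, $6866: deductible met; 30% of $6866 = $2059.80. Member pays $2059.80; OOP now $5727.80. Insurer: $6866 − $2059.80 = $4806.20.
Bill 3, $238: deductible met; 30% of $238 = $71.40. Member owes $71.40 (running OOP $5799.20). Insurer: $238 − $71.40 = $166.60.

$166.60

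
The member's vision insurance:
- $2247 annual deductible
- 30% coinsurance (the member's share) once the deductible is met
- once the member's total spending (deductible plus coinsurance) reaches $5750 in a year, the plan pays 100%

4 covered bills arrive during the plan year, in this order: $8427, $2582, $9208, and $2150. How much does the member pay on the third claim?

Bill 1, $8427: $2247 to deductible, leaving $6180; member's 30% is $1854. Member owes $4101 (running OOP $4101).
Bill 2, $2582: deductible met; 30% of $2582 = $774.60. Cost to member: $774.60. OOP to date $4875.60.
Bill 3, $9208: deductible met; 30% of $9208 = $2762.40. OOP would hit $7638 > $5750, so the cap limits the member to $5750 − $4875.60 = $874.40.

$874.40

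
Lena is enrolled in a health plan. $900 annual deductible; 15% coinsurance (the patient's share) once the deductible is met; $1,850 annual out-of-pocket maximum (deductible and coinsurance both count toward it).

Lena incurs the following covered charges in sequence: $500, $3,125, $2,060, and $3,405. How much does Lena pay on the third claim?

$309

Claim 1 — $500: entire amount goes to the deductible. Cost to patient: $500. OOP to date $500.
Claim 2 — $3,125: $400 to deductible, leaving $2,725; coinsurance $2,725 × 15% = $408.75. Cost to patient: $808.75. OOP to date $1,308.75.
Claim 3 — $2,060: deductible met; 15% of $2,060 = $309. Patient pays $309; OOP now $1,617.75.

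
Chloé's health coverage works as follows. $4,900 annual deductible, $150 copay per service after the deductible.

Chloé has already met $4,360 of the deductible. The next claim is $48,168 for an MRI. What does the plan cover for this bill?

Remaining deductible: $4,900 − $4,360 = $540.
The remaining $47,628 (= $48,168 − $540) moves to the copay.
Copay on this service: $150.
That puts the patient's cost at $540 + $150 = $690.
The plan picks up $48,168 − $690 = $47,478.

$47,478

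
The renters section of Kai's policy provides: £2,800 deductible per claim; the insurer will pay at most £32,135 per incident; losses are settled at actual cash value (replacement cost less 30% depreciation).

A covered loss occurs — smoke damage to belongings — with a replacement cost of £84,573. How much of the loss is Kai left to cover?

Actual cash value after 30% depreciation: £84,573 × 70% = £59,201.10.
After the deductible, £59,201.10 − £2,800 = £56,401.10 remains.
Since £56,401.10 > £32,135, the payout is capped at £32,135.
The tenant bears the rest of the original loss: £84,573 − £32,135 = £52,438.

£52,438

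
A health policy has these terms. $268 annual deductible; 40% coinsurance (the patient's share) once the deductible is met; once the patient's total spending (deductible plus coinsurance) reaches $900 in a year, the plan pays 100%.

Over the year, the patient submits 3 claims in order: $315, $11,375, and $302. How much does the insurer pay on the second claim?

$10,761.80

Claim 1 ($315): $268 finishes the deductible; $47 goes to coinsurance; coinsurance $47 × 40% = $18.80. Patient owes $286.80 (running OOP $286.80). Insurer: $315 − $286.80 = $28.20.
Claim 2 ($11,375): 40% coinsurance on $11,375 = $4,550. Adding that to $286.80 gives $4,836.80, past the $900 cap; patient pays only $900 − $286.80 = $613.20. Plan pays $11,375 − $613.20 = $10,761.80.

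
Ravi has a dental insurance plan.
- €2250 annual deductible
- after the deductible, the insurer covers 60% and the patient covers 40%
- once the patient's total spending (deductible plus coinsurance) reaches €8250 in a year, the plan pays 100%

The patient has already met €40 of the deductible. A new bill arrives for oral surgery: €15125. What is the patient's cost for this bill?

€7376

Remaining deductible: €2250 − €40 = €2210.
The remaining €12915 (= €15125 − €2210) moves to coinsurance.
Coinsurance: €12915 × 40% = €5166.
Patient responsibility before any cap: €2210 + €5166 = €7376.
Total out-of-pocket so far would be €40 + €7376 = €7416, below the €8250 cap — no reduction.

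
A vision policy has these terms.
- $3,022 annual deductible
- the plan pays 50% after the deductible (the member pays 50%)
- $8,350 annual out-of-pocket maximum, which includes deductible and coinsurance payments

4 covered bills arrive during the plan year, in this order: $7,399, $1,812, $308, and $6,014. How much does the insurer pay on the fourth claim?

Bill 1, $7,399: $3,022 to deductible, leaving $4,377; member's 50% is $2,188.50. Cost to member: $5,210.50. OOP to date $5,210.50. Insurer: $7,399 − $5,210.50 = $2,188.50.
Bill 2, $1,812: deductible already satisfied, so member's share is 50% × $1,812 = $906. Member pays $906; OOP now $6,116.50. Insurer: $1,812 − $906 = $906.
Bill 3, $308: deductible met; 50% of $308 = $154. Member owes $154 (running OOP $6,270.50). Insurer: $308 − $154 = $154.
Bill 4, $6,014: deductible met; 50% of $6,014 = $3,007. OOP would hit $9,277.50 > $8,350, so the cap limits the member to $8,350 − $6,270.50 = $2,079.50. Insurer: $6,014 − $2,079.50 = $3,934.50.

$3,934.50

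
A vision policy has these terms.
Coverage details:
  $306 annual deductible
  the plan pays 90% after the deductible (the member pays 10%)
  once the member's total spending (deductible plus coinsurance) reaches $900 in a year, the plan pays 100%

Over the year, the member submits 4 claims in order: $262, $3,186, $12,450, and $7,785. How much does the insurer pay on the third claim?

$12,170.20

Bill 1, $262: entire amount goes to the deductible. Member owes $262 (running OOP $262). Plan pays $262 − $262 = $0.
Bill 2, $3,186: $44 finishes the deductible; $3,142 goes to coinsurance; 10% of $3,142 = $314.20. Member pays $358.20; OOP now $620.20. Plan pays $3,186 − $358.20 = $2,827.80.
Bill 3, $12,450: 10% coinsurance on $12,450 = $1,245. OOP would hit $1,865.20 > $900, so the cap limits the member to $900 − $620.20 = $279.80. Insurer: $12,450 − $279.80 = $12,170.20.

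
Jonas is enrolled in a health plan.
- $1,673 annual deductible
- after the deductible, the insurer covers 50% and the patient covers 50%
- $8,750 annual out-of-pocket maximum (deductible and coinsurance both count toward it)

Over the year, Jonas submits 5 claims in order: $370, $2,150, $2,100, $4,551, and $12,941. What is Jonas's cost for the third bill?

$1,050

Claim 1 ($370): fully absorbed by the deductible. Patient pays $370; OOP now $370.
Claim 2 ($2,150): $1,303 finishes the deductible; $847 goes to coinsurance; patient's 50% is $423.50. Cost to patient: $1,726.50. OOP to date $2,096.50.
Claim 3 ($2,100): deductible already satisfied, so patient's share is 50% × $2,100 = $1,050. Cost to patient: $1,050. OOP to date $3,146.50.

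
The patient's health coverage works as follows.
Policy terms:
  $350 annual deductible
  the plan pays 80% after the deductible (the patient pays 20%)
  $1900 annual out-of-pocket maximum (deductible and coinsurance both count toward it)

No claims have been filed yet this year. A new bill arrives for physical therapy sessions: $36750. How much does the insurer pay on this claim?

Deductible not yet touched, so the first $350 of the bill goes to the deductible.
After the $350 deductible portion, $36750 − $350 = $36400 is subject to coinsurance.
Coinsurance: $36400 × 20% = $7280.
So the patient owes $350 + $7280 = $7630 before any cap.
That would bring total out-of-pocket to $7630, past the $1900 cap. The patient is capped at $1900 − $0 = $1900 on this claim.
The plan picks up $36750 − $1900 = $34850.

$34850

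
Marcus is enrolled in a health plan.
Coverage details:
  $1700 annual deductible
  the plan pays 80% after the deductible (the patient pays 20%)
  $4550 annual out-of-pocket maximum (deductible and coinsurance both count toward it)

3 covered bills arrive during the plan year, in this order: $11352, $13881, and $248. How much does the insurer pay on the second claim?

Bill 1, $11352: $1700 finishes the deductible; $9652 goes to coinsurance; 20% of $9652 = $1930.40. Patient pays $3630.40; OOP now $3630.40. Plan pays $11352 − $3630.40 = $7721.60.
Bill 2, $13881: deductible already satisfied, so patient's share is 20% × $13881 = $2776.20. Adding that to $3630.40 gives $6406.60, past the $4550 cap; patient pays only $4550 − $3630.40 = $919.60. Plan pays $13881 − $919.60 = $12961.40.

$12961.40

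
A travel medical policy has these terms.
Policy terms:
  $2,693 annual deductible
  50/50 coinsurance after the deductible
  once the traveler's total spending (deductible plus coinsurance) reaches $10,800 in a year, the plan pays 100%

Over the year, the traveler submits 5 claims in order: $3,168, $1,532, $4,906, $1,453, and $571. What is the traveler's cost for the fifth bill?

#1 ($3,168): deductible takes $2,693, $475 remains; coinsurance $475 × 50% = $237.50. Traveler pays $2,930.50; OOP now $2,930.50.
#2 ($1,532): deductible met; 50% of $1,532 = $766. Cost to traveler: $766. OOP to date $3,696.50.
#3 ($4,906): 50% coinsurance on $4,906 = $2,453. Traveler owes $2,453 (running OOP $6,149.50).
#4 ($1,453): deductible already satisfied, so traveler's share is 50% × $1,453 = $726.50. Traveler pays $726.50; OOP now $6,876.
#5 ($571): deductible met; 50% of $571 = $285.50. Cost to traveler: $285.50. OOP to date $7,161.50.

$285.50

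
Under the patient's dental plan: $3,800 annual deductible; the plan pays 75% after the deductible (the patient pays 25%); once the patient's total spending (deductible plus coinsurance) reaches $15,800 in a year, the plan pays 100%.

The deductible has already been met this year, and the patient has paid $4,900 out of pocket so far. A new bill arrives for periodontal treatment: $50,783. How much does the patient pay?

$10,900

With the deductible met, the entire $50,783 is subject to coinsurance.
25% of $50,783 = $12,695.75 falls to the patient.
That would bring total out-of-pocket to $17,595.75, past the $15,800 cap. The patient is capped at $15,800 − $4,900 = $10,900 on this claim.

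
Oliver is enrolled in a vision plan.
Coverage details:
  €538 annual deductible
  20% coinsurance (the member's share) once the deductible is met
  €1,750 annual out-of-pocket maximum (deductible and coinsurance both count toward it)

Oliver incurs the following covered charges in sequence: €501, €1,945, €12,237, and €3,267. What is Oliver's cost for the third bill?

Claim 1 (€501): fully absorbed by the deductible. Member pays €501; OOP now €501.
Claim 2 (€1,945): deductible takes €37, €1,908 remains; coinsurance €1,908 × 20% = €381.60. Cost to member: €418.60. OOP to date €919.60.
Claim 3 (€12,237): deductible met; 20% of €12,237 = €2,447.40. That would push OOP to €3,367, over the €1,750 cap, so member pays €1,750 − €919.60 = €830.40.

€830.40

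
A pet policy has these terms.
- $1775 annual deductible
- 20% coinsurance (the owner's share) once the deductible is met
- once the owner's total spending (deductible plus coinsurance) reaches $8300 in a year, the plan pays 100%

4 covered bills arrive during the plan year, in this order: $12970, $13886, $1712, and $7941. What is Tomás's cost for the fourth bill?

Claim 1 ($12970): $1775 to deductible, leaving $11195; 20% of $11195 = $2239. Owner owes $4014 (running OOP $4014).
Claim 2 ($13886): 20% coinsurance on $13886 = $2777.20. Cost to owner: $2777.20. OOP to date $6791.20.
Claim 3 ($1712): deductible met; 20% of $1712 = $342.40. Cost to owner: $342.40. OOP to date $7133.60.
Claim 4 ($7941): deductible met; 20% of $7941 = $1588.20. OOP would hit $8721.80 > $8300, so the cap limits the owner to $8300 − $7133.60 = $1166.40.

$1166.40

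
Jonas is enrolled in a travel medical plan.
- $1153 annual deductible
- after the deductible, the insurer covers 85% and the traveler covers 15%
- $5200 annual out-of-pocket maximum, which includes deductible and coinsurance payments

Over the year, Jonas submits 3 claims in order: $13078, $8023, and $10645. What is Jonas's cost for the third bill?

$1054.80

Claim 1 — $13078: deductible takes $1153, $11925 remains; coinsurance $11925 × 15% = $1788.75. Traveler owes $2941.75 (running OOP $2941.75).
Claim 2 — $8023: deductible met; 15% of $8023 = $1203.45. Cost to traveler: $1203.45. OOP to date $4145.20.
Claim 3 — $10645: deductible already satisfied, so traveler's share is 15% × $10645 = $1596.75. Adding that to $4145.20 gives $5741.95, past the $5200 cap; traveler pays only $5200 − $4145.20 = $1054.80.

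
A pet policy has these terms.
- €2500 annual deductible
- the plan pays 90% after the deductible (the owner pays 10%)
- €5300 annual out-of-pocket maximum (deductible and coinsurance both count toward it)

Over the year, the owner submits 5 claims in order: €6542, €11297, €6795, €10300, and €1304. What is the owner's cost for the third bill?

€679.50

Claim 1 (€6542): €2500 finishes the deductible; €4042 goes to coinsurance; owner's 10% is €404.20. Owner pays €2904.20; OOP now €2904.20.
Claim 2 (€11297): deductible met; 10% of €11297 = €1129.70. Owner owes €1129.70 (running OOP €4033.90).
Claim 3 (€6795): deductible already satisfied, so owner's share is 10% × €6795 = €679.50. Owner owes €679.50 (running OOP €4713.40).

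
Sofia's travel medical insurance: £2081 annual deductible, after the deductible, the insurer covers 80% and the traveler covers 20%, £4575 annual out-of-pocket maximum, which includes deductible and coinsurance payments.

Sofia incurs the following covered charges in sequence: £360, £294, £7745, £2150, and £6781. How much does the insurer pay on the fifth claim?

£5980.60

Claim 1 — £360: fully absorbed by the deductible. Traveler pays £360; OOP now £360. Plan pays £360 − £360 = £0.
Claim 2 — £294: fully absorbed by the deductible. Cost to traveler: £294. OOP to date £654. Insurer: £294 − £294 = £0.
Claim 3 — £7745: £1427 finishes the deductible; £6318 goes to coinsurance; traveler's 20% is £1263.60. Traveler owes £2690.60 (running OOP £3344.60). Plan pays £7745 − £2690.60 = £5054.40.
Claim 4 — £2150: deductible met; 20% of £2150 = £430. Traveler owes £430 (running OOP £3774.60). Insurer: £2150 − £430 = £1720.
Claim 5 — £6781: deductible already satisfied, so traveler's share is 20% × £6781 = £1356.20. OOP would hit £5130.80 > £4575, so the cap limits the traveler to £4575 − £3774.60 = £800.40. Insurer: £6781 − £800.40 = £5980.60.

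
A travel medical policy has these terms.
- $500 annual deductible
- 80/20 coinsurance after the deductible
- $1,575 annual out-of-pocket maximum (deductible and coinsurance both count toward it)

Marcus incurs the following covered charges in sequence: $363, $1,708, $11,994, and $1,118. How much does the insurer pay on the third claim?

Bill 1, $363: all of it applies to the deductible. Traveler owes $363 (running OOP $363). Plan pays $363 − $363 = $0.
Bill 2, $1,708: $137 to deductible, leaving $1,571; coinsurance $1,571 × 20% = $314.20. Traveler pays $451.20; OOP now $814.20. Insurer: $1,708 − $451.20 = $1,256.80.
Bill 3, $11,994: deductible met; 20% of $11,994 = $2,398.80. Adding that to $814.20 gives $3,213, past the $1,575 cap; traveler pays only $1,575 − $814.20 = $760.80. Plan pays $11,994 − $760.80 = $11,233.20.

$11,233.20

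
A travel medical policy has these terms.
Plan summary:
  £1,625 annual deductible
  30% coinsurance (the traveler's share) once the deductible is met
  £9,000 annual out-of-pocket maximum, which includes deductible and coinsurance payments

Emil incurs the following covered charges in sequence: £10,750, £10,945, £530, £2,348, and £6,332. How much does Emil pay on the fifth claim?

Claim 1 (£10,750): £1,625 to deductible, leaving £9,125; traveler's 30% is £2,737.50. Cost to traveler: £4,362.50. OOP to date £4,362.50.
Claim 2 (£10,945): deductible already satisfied, so traveler's share is 30% × £10,945 = £3,283.50. Traveler pays £3,283.50; OOP now £7,646.
Claim 3 (£530): 30% coinsurance on £530 = £159. Traveler owes £159 (running OOP £7,805).
Claim 4 (£2,348): 30% coinsurance on £2,348 = £704.40. Cost to traveler: £704.40. OOP to date £8,509.40.
Claim 5 (£6,332): deductible met; 30% of £6,332 = £1,899.60. OOP would hit £10,409 > £9,000, so the cap limits the traveler to £9,000 − £8,509.40 = £490.60.

£490.60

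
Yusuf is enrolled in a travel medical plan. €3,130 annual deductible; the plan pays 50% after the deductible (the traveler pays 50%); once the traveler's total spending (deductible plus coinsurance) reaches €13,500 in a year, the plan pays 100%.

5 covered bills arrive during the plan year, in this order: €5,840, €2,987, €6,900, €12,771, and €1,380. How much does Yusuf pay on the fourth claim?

€4,071.50

Claim 1 (€5,840): deductible takes €3,130, €2,710 remains; traveler's 50% is €1,355. Traveler owes €4,485 (running OOP €4,485).
Claim 2 (€2,987): 50% coinsurance on €2,987 = €1,493.50. Traveler owes €1,493.50 (running OOP €5,978.50).
Claim 3 (€6,900): deductible met; 50% of €6,900 = €3,450. Cost to traveler: €3,450. OOP to date €9,428.50.
Claim 4 (€12,771): deductible met; 50% of €12,771 = €6,385.50. OOP would hit €15,814 > €13,500, so the cap limits the traveler to €13,500 − €9,428.50 = €4,071.50.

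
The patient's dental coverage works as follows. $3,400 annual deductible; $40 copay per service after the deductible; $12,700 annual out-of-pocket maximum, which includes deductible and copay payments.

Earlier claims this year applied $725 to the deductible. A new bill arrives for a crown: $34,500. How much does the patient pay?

$2,715

$725 of the $3,400 deductible is already met, leaving $2,675.
The remaining $31,825 (= $34,500 − $2,675) moves to the copay.
Copay on this service: $40.
That puts the patient's cost at $2,675 + $40 = $2,715 before any cap.
Year-to-date out-of-pocket becomes $725 + $2,715 = $3,440, still under the $12,700 maximum, so no cap applies.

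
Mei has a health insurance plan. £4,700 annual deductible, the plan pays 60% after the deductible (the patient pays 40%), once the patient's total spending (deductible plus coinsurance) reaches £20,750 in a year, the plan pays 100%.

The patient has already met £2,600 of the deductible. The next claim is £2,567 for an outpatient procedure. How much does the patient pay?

Deductible still to meet: £4,700 − £2,600 = £2,100.
That leaves £2,567 − £2,100 = £467 for coinsurance.
Coinsurance: £467 × 40% = £186.80.
So the patient owes £2,100 + £186.80 = £2,286.80 before any cap.
Cumulative spending £2,600 + £2,286.80 = £4,886.80 stays under the £20,750 maximum.

£2,286.80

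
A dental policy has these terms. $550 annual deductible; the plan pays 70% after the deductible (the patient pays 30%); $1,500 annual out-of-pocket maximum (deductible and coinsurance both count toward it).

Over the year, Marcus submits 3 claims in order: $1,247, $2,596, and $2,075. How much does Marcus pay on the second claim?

Claim 1 — $1,247: $550 finishes the deductible; $697 goes to coinsurance; patient's 30% is $209.10. Patient owes $759.10 (running OOP $759.10).
Claim 2 — $2,596: 30% coinsurance on $2,596 = $778.80. OOP would hit $1,537.90 > $1,500, so the cap limits the patient to $1,500 − $759.10 = $740.90.

$740.90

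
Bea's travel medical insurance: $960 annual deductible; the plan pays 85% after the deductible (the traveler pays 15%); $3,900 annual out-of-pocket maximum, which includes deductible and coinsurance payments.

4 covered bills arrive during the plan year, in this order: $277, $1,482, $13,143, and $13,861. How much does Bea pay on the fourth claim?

#1 ($277): fully absorbed by the deductible. Cost to traveler: $277. OOP to date $277.
#2 ($1,482): deductible takes $683, $799 remains; coinsurance $799 × 15% = $119.85. Traveler owes $802.85 (running OOP $1,079.85).
#3 ($13,143): deductible met; 15% of $13,143 = $1,971.45. Traveler pays $1,971.45; OOP now $3,051.30.
#4 ($13,861): 15% coinsurance on $13,861 = $2,079.15. OOP would hit $5,130.45 > $3,900, so the cap limits the traveler to $3,900 − $3,051.30 = $848.70.

$848.70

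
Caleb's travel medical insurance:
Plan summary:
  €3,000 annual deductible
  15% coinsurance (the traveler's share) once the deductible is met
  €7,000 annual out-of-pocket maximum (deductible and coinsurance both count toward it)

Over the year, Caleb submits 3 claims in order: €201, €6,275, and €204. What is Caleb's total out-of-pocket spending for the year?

Bill 1, €201: entire amount goes to the deductible. Cost to traveler: €201. OOP to date €201.
Bill 2, €6,275: €2,799 to deductible, leaving €3,476; traveler's 15% is €521.40. Traveler owes €3,320.40 (running OOP €3,521.40).
Bill 3, €204: 15% coinsurance on €204 = €30.60. Traveler pays €30.60; OOP now €3,552.
Total paid by the traveler: €201 + €3,320.40 + €30.60 = €3,552.

€3,552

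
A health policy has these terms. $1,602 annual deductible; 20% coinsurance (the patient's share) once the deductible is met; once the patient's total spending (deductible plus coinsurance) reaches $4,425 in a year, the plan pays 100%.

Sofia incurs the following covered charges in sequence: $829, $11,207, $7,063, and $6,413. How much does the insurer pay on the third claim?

$6,326.80

Bill 1, $829: all of it applies to the deductible. Patient pays $829; OOP now $829. Plan pays $829 − $829 = $0.
Bill 2, $11,207: deductible takes $773, $10,434 remains; patient's 20% is $2,086.80. Patient owes $2,859.80 (running OOP $3,688.80). Plan pays $11,207 − $2,859.80 = $8,347.20.
Bill 3, $7,063: deductible already satisfied, so patient's share is 20% × $7,063 = $1,412.60. Adding that to $3,688.80 gives $5,101.40, past the $4,425 cap; patient pays only $4,425 − $3,688.80 = $736.20. Insurer: $7,063 − $736.20 = $6,326.80.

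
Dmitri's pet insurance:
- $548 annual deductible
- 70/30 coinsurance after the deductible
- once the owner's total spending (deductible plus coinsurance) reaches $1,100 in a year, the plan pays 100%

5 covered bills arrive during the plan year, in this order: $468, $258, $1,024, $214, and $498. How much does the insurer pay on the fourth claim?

#1 ($468): fully absorbed by the deductible. Owner pays $468; OOP now $468. Insurer: $468 − $468 = $0.
#2 ($258): $80 to deductible, leaving $178; coinsurance $178 × 30% = $53.40. Owner pays $133.40; OOP now $601.40. Insurer: $258 − $133.40 = $124.60.
#3 ($1,024): 30% coinsurance on $1,024 = $307.20. Owner owes $307.20 (running OOP $908.60). Insurer: $1,024 − $307.20 = $716.80.
#4 ($214): 30% coinsurance on $214 = $64.20. Owner pays $64.20; OOP now $972.80. Plan pays $214 − $64.20 = $149.80.

$149.80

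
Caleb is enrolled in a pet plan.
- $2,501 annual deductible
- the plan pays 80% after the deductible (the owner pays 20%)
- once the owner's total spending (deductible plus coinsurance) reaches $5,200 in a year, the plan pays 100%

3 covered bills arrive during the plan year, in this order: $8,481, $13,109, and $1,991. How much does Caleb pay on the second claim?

Bill 1, $8,481: $2,501 to deductible, leaving $5,980; owner's 20% is $1,196. Cost to owner: $3,697. OOP to date $3,697.
Bill 2, $13,109: 20% coinsurance on $13,109 = $2,621.80. OOP would hit $6,318.80 > $5,200, so the cap limits the owner to $5,200 − $3,697 = $1,503.

$1,503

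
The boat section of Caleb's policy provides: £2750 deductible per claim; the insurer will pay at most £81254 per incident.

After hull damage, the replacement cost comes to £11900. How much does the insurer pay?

£9150

Less the £2750 deductible: £11900 − £2750 = £9150.
£9150 ≤ £81254, so the limit doesn't bind; insurer pays £9150.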